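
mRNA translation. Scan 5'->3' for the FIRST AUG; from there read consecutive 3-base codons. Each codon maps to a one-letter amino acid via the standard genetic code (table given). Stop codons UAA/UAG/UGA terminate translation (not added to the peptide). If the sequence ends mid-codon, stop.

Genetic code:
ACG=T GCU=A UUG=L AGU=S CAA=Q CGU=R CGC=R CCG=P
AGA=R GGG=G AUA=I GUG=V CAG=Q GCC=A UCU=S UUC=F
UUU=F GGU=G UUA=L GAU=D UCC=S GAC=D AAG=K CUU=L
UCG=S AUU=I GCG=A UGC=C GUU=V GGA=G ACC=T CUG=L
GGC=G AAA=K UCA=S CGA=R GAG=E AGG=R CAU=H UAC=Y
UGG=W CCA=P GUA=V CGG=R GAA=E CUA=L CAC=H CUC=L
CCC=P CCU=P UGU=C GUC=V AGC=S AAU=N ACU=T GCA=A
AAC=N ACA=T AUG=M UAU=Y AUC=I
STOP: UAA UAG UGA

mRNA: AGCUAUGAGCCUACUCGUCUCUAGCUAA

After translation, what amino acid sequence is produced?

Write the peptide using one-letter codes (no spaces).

start AUG at pos 4
pos 4: AUG -> M; peptide=M
pos 7: AGC -> S; peptide=MS
pos 10: CUA -> L; peptide=MSL
pos 13: CUC -> L; peptide=MSLL
pos 16: GUC -> V; peptide=MSLLV
pos 19: UCU -> S; peptide=MSLLVS
pos 22: AGC -> S; peptide=MSLLVSS
pos 25: UAA -> STOP

Answer: MSLLVSS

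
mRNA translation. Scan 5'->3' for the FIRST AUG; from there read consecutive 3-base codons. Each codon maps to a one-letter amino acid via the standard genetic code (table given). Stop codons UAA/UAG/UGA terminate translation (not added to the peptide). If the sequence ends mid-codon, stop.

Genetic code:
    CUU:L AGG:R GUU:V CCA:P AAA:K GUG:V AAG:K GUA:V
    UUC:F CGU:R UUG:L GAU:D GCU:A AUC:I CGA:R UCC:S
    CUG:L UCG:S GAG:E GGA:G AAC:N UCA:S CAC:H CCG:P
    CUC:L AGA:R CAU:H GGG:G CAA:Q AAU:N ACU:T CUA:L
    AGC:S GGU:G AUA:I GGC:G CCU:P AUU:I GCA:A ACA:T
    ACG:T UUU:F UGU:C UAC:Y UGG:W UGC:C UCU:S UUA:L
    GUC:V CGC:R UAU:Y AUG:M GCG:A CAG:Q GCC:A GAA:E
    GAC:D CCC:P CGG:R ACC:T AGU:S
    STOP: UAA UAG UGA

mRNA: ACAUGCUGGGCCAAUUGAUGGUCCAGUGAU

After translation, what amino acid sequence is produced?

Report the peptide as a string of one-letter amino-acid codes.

Answer: MLGQLMVQ

Derivation:
start AUG at pos 2
pos 2: AUG -> M; peptide=M
pos 5: CUG -> L; peptide=ML
pos 8: GGC -> G; peptide=MLG
pos 11: CAA -> Q; peptide=MLGQ
pos 14: UUG -> L; peptide=MLGQL
pos 17: AUG -> M; peptide=MLGQLM
pos 20: GUC -> V; peptide=MLGQLMV
pos 23: CAG -> Q; peptide=MLGQLMVQ
pos 26: UGA -> STOP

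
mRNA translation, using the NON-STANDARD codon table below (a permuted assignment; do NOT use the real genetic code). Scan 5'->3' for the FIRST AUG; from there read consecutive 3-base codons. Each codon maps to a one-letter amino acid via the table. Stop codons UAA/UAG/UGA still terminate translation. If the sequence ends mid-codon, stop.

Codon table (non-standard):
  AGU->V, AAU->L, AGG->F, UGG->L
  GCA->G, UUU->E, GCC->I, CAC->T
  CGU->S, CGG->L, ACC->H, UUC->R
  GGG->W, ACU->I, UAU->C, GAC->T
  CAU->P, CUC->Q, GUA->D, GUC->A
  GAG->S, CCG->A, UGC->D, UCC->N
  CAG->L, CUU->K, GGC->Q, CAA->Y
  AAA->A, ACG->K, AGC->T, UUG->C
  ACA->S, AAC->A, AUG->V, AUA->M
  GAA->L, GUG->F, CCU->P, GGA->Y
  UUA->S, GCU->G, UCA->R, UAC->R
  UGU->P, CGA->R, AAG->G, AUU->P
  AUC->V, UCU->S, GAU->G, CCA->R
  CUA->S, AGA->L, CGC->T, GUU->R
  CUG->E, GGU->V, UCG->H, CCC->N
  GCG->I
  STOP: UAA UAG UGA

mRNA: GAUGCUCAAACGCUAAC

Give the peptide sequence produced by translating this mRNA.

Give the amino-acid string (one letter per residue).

start AUG at pos 1
pos 1: AUG -> V; peptide=V
pos 4: CUC -> Q; peptide=VQ
pos 7: AAA -> A; peptide=VQA
pos 10: CGC -> T; peptide=VQAT
pos 13: UAA -> STOP

Answer: VQAT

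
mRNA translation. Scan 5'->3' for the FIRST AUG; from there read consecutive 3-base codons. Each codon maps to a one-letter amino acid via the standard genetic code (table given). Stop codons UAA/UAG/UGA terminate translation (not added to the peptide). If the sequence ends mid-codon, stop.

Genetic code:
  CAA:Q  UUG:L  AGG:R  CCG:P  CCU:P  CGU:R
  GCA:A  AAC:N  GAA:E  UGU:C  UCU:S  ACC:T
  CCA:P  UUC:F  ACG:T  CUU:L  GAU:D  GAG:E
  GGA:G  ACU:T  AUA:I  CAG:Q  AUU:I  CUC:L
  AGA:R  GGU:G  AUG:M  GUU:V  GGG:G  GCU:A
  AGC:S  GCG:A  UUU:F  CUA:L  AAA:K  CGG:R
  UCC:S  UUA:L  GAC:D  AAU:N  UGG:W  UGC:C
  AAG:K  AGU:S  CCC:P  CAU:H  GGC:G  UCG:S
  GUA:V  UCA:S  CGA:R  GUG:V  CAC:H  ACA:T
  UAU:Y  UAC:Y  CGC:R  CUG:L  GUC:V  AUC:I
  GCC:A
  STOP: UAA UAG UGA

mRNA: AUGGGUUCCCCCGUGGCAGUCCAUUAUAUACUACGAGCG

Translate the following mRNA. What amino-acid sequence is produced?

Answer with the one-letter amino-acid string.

start AUG at pos 0
pos 0: AUG -> M; peptide=M
pos 3: GGU -> G; peptide=MG
pos 6: UCC -> S; peptide=MGS
pos 9: CCC -> P; peptide=MGSP
pos 12: GUG -> V; peptide=MGSPV
pos 15: GCA -> A; peptide=MGSPVA
pos 18: GUC -> V; peptide=MGSPVAV
pos 21: CAU -> H; peptide=MGSPVAVH
pos 24: UAU -> Y; peptide=MGSPVAVHY
pos 27: AUA -> I; peptide=MGSPVAVHYI
pos 30: CUA -> L; peptide=MGSPVAVHYIL
pos 33: CGA -> R; peptide=MGSPVAVHYILR
pos 36: GCG -> A; peptide=MGSPVAVHYILRA
pos 39: only 0 nt remain (<3), stop (end of mRNA)

Answer: MGSPVAVHYILRA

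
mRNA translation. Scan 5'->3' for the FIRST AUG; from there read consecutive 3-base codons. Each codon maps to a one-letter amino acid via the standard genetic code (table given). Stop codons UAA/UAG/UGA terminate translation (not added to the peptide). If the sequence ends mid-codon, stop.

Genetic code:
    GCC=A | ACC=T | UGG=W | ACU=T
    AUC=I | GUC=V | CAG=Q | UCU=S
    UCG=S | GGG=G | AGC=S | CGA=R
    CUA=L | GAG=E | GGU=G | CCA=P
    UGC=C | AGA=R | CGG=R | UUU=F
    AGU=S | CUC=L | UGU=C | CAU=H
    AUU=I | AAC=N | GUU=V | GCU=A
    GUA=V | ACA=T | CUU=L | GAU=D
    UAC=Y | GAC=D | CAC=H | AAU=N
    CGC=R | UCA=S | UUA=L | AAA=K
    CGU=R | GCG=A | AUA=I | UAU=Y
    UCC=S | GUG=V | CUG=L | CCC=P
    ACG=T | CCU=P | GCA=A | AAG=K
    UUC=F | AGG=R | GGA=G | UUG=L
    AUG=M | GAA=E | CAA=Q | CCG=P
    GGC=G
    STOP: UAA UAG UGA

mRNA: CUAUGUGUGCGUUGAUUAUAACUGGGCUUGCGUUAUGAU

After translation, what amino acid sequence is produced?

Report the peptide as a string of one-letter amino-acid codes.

start AUG at pos 2
pos 2: AUG -> M; peptide=M
pos 5: UGU -> C; peptide=MC
pos 8: GCG -> A; peptide=MCA
pos 11: UUG -> L; peptide=MCAL
pos 14: AUU -> I; peptide=MCALI
pos 17: AUA -> I; peptide=MCALII
pos 20: ACU -> T; peptide=MCALIIT
pos 23: GGG -> G; peptide=MCALIITG
pos 26: CUU -> L; peptide=MCALIITGL
pos 29: GCG -> A; peptide=MCALIITGLA
pos 32: UUA -> L; peptide=MCALIITGLAL
pos 35: UGA -> STOP

Answer: MCALIITGLAL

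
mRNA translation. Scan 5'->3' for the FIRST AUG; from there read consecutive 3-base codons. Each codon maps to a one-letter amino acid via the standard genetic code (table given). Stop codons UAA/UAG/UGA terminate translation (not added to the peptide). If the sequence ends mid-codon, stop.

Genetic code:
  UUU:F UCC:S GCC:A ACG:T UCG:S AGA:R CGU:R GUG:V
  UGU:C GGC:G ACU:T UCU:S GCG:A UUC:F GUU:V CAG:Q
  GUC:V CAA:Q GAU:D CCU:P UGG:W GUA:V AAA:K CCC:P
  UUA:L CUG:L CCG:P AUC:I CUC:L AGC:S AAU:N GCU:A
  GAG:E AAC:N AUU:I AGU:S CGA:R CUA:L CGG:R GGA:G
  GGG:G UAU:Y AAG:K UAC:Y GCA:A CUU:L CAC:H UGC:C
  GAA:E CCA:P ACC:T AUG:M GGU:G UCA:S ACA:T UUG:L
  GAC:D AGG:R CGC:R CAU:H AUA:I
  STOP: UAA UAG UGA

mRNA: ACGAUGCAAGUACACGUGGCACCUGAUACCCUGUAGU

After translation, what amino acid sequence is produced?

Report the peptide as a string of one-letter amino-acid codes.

Answer: MQVHVAPDTL

Derivation:
start AUG at pos 3
pos 3: AUG -> M; peptide=M
pos 6: CAA -> Q; peptide=MQ
pos 9: GUA -> V; peptide=MQV
pos 12: CAC -> H; peptide=MQVH
pos 15: GUG -> V; peptide=MQVHV
pos 18: GCA -> A; peptide=MQVHVA
pos 21: CCU -> P; peptide=MQVHVAP
pos 24: GAU -> D; peptide=MQVHVAPD
pos 27: ACC -> T; peptide=MQVHVAPDT
pos 30: CUG -> L; peptide=MQVHVAPDTL
pos 33: UAG -> STOP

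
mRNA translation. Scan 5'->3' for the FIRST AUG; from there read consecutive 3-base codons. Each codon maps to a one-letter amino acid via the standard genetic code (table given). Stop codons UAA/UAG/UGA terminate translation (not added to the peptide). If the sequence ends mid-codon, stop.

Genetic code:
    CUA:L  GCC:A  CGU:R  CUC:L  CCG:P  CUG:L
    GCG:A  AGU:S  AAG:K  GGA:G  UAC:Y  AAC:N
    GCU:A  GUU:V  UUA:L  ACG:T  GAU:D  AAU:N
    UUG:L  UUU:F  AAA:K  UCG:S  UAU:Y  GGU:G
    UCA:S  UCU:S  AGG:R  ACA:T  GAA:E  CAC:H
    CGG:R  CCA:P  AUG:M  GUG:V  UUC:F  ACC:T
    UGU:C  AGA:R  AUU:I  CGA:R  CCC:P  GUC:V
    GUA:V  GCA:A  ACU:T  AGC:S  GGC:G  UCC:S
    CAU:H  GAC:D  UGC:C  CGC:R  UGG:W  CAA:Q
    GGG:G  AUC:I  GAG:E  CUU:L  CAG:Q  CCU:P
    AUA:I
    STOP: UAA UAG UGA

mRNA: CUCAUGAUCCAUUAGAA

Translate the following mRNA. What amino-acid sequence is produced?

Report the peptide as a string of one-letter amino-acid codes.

start AUG at pos 3
pos 3: AUG -> M; peptide=M
pos 6: AUC -> I; peptide=MI
pos 9: CAU -> H; peptide=MIH
pos 12: UAG -> STOP

Answer: MIH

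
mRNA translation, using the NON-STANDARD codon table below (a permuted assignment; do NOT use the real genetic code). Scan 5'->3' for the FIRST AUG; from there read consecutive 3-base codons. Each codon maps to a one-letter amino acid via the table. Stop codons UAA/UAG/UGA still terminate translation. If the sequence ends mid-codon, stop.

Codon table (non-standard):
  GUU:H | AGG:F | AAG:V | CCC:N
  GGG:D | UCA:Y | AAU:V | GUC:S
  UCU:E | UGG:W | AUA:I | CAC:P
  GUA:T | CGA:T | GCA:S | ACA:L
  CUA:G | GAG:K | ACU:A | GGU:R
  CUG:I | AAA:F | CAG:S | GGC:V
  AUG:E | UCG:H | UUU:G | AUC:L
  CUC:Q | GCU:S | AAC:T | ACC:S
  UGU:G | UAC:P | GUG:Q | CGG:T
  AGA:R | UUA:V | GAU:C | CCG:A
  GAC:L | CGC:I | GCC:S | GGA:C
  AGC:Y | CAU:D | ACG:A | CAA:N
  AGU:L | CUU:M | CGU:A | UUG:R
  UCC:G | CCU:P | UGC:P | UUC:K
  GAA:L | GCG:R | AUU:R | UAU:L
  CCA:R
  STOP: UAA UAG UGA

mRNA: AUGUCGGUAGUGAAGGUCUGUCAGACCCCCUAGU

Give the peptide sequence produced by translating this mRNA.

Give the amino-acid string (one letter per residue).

Answer: EHTQVSGSSN

Derivation:
start AUG at pos 0
pos 0: AUG -> E; peptide=E
pos 3: UCG -> H; peptide=EH
pos 6: GUA -> T; peptide=EHT
pos 9: GUG -> Q; peptide=EHTQ
pos 12: AAG -> V; peptide=EHTQV
pos 15: GUC -> S; peptide=EHTQVS
pos 18: UGU -> G; peptide=EHTQVSG
pos 21: CAG -> S; peptide=EHTQVSGS
pos 24: ACC -> S; peptide=EHTQVSGSS
pos 27: CCC -> N; peptide=EHTQVSGSSN
pos 30: UAG -> STOP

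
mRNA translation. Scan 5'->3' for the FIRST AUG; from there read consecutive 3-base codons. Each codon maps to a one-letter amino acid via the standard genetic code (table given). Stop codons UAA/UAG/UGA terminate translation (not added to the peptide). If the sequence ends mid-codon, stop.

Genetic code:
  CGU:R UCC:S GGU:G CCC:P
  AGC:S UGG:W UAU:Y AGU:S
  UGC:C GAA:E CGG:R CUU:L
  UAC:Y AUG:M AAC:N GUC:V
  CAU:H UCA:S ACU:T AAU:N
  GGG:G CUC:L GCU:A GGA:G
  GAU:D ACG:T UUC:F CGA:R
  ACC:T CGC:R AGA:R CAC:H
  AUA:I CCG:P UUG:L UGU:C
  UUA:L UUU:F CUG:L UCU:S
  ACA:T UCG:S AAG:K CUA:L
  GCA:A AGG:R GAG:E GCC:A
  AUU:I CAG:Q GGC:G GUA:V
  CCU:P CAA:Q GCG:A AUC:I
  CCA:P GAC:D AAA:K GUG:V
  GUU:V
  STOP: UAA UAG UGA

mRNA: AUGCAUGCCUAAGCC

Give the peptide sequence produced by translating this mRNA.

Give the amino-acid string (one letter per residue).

start AUG at pos 0
pos 0: AUG -> M; peptide=M
pos 3: CAU -> H; peptide=MH
pos 6: GCC -> A; peptide=MHA
pos 9: UAA -> STOP

Answer: MHA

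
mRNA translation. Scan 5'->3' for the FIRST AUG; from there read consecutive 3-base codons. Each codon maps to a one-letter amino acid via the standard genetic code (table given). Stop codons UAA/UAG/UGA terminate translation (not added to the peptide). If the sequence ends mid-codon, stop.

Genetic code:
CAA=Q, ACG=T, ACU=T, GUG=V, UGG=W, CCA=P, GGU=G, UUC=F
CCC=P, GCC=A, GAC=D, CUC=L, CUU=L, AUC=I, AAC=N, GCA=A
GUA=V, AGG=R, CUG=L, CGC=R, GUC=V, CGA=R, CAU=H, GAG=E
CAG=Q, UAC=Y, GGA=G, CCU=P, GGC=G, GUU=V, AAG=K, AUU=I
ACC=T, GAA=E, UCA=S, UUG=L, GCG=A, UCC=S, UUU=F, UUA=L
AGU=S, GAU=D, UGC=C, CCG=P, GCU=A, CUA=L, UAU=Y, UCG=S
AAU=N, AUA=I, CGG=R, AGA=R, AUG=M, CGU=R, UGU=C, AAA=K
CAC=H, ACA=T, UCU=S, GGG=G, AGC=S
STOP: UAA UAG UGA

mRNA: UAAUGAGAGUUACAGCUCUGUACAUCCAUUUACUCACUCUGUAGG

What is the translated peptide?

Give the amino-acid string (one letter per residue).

Answer: MRVTALYIHLLTL

Derivation:
start AUG at pos 2
pos 2: AUG -> M; peptide=M
pos 5: AGA -> R; peptide=MR
pos 8: GUU -> V; peptide=MRV
pos 11: ACA -> T; peptide=MRVT
pos 14: GCU -> A; peptide=MRVTA
pos 17: CUG -> L; peptide=MRVTAL
pos 20: UAC -> Y; peptide=MRVTALY
pos 23: AUC -> I; peptide=MRVTALYI
pos 26: CAU -> H; peptide=MRVTALYIH
pos 29: UUA -> L; peptide=MRVTALYIHL
pos 32: CUC -> L; peptide=MRVTALYIHLL
pos 35: ACU -> T; peptide=MRVTALYIHLLT
pos 38: CUG -> L; peptide=MRVTALYIHLLTL
pos 41: UAG -> STOP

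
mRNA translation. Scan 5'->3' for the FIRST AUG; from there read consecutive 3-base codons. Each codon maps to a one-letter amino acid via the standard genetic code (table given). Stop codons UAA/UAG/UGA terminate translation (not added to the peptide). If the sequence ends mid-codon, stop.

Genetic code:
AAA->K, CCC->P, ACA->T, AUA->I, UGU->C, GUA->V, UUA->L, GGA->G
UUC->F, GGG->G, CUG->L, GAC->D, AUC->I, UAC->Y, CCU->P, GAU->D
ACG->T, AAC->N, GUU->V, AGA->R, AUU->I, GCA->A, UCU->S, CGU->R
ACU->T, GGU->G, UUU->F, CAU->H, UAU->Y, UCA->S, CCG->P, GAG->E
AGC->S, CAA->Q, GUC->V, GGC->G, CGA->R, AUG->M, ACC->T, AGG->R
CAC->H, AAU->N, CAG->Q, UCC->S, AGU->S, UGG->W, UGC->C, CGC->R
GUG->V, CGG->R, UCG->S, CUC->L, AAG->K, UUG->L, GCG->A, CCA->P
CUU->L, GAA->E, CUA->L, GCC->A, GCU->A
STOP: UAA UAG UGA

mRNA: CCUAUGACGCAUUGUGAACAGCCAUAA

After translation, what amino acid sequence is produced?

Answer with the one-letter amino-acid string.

Answer: MTHCEQP

Derivation:
start AUG at pos 3
pos 3: AUG -> M; peptide=M
pos 6: ACG -> T; peptide=MT
pos 9: CAU -> H; peptide=MTH
pos 12: UGU -> C; peptide=MTHC
pos 15: GAA -> E; peptide=MTHCE
pos 18: CAG -> Q; peptide=MTHCEQ
pos 21: CCA -> P; peptide=MTHCEQP
pos 24: UAA -> STOP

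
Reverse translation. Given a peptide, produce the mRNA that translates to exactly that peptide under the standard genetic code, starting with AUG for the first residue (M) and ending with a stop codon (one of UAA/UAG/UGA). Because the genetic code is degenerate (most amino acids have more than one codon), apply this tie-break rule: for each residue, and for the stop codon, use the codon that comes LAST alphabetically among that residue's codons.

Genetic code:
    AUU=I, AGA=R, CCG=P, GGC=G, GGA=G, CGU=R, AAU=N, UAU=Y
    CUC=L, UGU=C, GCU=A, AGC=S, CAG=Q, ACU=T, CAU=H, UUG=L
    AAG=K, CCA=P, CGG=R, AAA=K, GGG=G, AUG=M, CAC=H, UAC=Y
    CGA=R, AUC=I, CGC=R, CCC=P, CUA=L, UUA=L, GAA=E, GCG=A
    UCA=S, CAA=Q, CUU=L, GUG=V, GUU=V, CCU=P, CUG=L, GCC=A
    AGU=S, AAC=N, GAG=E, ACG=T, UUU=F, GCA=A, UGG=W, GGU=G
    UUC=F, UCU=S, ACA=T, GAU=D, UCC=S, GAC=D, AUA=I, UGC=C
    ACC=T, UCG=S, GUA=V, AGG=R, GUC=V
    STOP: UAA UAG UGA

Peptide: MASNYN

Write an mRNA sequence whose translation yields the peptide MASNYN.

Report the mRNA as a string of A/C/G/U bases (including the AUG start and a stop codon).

residue 1: M -> AUG (start codon)
residue 2: A codons sorted = GCA,GCC,GCG,GCU -> pick last = GCU
residue 3: S codons sorted = AGC,AGU,UCA,UCC,UCG,UCU -> pick last = UCU
residue 4: N codons sorted = AAC,AAU -> pick last = AAU
residue 5: Y codons sorted = UAC,UAU -> pick last = UAU
residue 6: N codons sorted = AAC,AAU -> pick last = AAU
terminator: stop codons sorted = UAA,UAG,UGA -> pick last = UGA

Answer: mRNA: AUGGCUUCUAAUUAUAAUUGA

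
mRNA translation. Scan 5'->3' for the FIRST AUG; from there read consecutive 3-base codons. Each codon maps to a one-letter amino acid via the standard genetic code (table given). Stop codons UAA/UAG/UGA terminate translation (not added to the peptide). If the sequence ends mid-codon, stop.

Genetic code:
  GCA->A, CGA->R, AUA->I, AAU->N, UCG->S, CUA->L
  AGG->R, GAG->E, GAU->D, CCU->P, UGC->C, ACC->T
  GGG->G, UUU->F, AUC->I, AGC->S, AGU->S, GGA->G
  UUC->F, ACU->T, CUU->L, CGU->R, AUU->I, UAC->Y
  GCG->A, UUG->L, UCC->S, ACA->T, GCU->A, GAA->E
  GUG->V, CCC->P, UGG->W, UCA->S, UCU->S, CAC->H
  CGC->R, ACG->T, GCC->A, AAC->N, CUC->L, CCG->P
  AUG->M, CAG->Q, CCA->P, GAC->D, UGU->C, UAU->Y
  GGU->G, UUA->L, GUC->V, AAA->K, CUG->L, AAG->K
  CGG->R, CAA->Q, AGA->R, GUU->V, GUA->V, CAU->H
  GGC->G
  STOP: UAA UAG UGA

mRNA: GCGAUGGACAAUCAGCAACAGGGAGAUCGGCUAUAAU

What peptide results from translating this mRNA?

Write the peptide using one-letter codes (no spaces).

Answer: MDNQQQGDRL

Derivation:
start AUG at pos 3
pos 3: AUG -> M; peptide=M
pos 6: GAC -> D; peptide=MD
pos 9: AAU -> N; peptide=MDN
pos 12: CAG -> Q; peptide=MDNQ
pos 15: CAA -> Q; peptide=MDNQQ
pos 18: CAG -> Q; peptide=MDNQQQ
pos 21: GGA -> G; peptide=MDNQQQG
pos 24: GAU -> D; peptide=MDNQQQGD
pos 27: CGG -> R; peptide=MDNQQQGDR
pos 30: CUA -> L; peptide=MDNQQQGDRL
pos 33: UAA -> STOP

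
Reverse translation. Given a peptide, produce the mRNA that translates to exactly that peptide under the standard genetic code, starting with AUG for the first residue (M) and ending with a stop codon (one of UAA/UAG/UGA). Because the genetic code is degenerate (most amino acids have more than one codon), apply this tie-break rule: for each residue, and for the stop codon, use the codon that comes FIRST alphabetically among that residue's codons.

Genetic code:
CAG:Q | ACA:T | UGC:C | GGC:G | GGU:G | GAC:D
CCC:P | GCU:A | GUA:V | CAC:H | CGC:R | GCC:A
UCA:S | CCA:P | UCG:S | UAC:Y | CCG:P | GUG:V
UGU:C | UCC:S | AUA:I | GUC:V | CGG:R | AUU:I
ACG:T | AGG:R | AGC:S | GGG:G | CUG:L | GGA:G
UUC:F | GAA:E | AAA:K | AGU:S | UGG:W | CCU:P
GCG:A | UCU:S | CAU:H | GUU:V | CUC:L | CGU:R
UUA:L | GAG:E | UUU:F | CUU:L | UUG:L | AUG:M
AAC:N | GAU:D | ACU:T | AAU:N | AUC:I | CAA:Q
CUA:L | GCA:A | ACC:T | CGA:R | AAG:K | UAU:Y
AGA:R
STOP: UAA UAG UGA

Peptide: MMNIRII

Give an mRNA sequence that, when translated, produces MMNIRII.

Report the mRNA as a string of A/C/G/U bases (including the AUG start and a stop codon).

Answer: mRNA: AUGAUGAACAUAAGAAUAAUAUAA

Derivation:
residue 1: M -> AUG (start codon)
residue 2: M -> AUG (only codon)
residue 3: N codons sorted = AAC,AAU -> pick first = AAC
residue 4: I codons sorted = AUA,AUC,AUU -> pick first = AUA
residue 5: R codons sorted = AGA,AGG,CGA,CGC,CGG,CGU -> pick first = AGA
residue 6: I codons sorted = AUA,AUC,AUU -> pick first = AUA
residue 7: I codons sorted = AUA,AUC,AUU -> pick first = AUA
terminator: stop codons sorted = UAA,UAG,UGA -> pick first = UAA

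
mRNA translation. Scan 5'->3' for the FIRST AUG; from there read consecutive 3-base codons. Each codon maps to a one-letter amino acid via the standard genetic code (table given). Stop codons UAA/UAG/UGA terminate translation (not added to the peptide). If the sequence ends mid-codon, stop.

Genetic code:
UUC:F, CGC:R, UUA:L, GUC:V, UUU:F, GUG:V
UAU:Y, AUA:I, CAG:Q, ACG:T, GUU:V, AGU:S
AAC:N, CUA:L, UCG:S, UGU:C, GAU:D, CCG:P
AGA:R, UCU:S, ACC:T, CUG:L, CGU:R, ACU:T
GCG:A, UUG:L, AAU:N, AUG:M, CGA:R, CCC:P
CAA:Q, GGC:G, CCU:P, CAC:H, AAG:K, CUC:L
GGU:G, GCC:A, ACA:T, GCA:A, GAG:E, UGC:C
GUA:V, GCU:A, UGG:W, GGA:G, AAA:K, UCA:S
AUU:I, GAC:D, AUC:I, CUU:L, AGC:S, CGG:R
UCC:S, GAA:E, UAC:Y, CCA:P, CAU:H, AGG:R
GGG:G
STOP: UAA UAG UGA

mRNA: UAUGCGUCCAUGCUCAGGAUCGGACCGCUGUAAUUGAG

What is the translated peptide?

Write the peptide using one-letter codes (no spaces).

Answer: MRPCSGSDRCN

Derivation:
start AUG at pos 1
pos 1: AUG -> M; peptide=M
pos 4: CGU -> R; peptide=MR
pos 7: CCA -> P; peptide=MRP
pos 10: UGC -> C; peptide=MRPC
pos 13: UCA -> S; peptide=MRPCS
pos 16: GGA -> G; peptide=MRPCSG
pos 19: UCG -> S; peptide=MRPCSGS
pos 22: GAC -> D; peptide=MRPCSGSD
pos 25: CGC -> R; peptide=MRPCSGSDR
pos 28: UGU -> C; peptide=MRPCSGSDRC
pos 31: AAU -> N; peptide=MRPCSGSDRCN
pos 34: UGA -> STOP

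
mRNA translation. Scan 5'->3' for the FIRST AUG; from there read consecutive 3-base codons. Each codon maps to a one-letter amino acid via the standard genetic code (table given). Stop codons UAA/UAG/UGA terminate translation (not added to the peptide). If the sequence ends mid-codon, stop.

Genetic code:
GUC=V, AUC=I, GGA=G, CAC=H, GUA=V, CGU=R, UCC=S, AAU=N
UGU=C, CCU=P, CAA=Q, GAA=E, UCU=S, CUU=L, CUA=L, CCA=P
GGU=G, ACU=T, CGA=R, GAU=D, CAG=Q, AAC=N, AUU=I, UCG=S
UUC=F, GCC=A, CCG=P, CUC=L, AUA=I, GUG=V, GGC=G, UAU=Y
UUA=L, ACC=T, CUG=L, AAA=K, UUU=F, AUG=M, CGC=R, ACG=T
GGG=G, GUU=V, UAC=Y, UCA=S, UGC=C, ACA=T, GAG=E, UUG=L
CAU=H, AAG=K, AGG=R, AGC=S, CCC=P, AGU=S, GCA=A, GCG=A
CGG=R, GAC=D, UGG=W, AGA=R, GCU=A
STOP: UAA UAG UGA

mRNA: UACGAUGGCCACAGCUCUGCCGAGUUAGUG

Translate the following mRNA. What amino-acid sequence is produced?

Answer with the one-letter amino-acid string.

start AUG at pos 4
pos 4: AUG -> M; peptide=M
pos 7: GCC -> A; peptide=MA
pos 10: ACA -> T; peptide=MAT
pos 13: GCU -> A; peptide=MATA
pos 16: CUG -> L; peptide=MATAL
pos 19: CCG -> P; peptide=MATALP
pos 22: AGU -> S; peptide=MATALPS
pos 25: UAG -> STOP

Answer: MATALPS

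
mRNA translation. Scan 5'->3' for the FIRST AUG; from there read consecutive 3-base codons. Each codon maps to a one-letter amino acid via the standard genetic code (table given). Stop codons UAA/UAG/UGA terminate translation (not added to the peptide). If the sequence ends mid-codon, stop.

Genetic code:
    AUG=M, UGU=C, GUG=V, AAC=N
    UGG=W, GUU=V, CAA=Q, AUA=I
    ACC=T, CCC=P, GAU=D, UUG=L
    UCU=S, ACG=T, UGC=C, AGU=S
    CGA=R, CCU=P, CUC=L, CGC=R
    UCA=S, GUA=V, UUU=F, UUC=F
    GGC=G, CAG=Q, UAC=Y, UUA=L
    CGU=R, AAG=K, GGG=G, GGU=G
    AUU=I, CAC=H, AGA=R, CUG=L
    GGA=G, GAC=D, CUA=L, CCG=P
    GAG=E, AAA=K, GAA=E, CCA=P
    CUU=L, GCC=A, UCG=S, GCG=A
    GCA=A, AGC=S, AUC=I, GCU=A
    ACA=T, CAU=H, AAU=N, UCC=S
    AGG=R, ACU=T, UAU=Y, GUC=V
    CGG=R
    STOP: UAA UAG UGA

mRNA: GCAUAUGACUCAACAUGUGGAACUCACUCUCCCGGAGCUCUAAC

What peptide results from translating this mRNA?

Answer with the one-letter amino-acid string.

Answer: MTQHVELTLPEL

Derivation:
start AUG at pos 4
pos 4: AUG -> M; peptide=M
pos 7: ACU -> T; peptide=MT
pos 10: CAA -> Q; peptide=MTQ
pos 13: CAU -> H; peptide=MTQH
pos 16: GUG -> V; peptide=MTQHV
pos 19: GAA -> E; peptide=MTQHVE
pos 22: CUC -> L; peptide=MTQHVEL
pos 25: ACU -> T; peptide=MTQHVELT
pos 28: CUC -> L; peptide=MTQHVELTL
pos 31: CCG -> P; peptide=MTQHVELTLP
pos 34: GAG -> E; peptide=MTQHVELTLPE
pos 37: CUC -> L; peptide=MTQHVELTLPEL
pos 40: UAA -> STOP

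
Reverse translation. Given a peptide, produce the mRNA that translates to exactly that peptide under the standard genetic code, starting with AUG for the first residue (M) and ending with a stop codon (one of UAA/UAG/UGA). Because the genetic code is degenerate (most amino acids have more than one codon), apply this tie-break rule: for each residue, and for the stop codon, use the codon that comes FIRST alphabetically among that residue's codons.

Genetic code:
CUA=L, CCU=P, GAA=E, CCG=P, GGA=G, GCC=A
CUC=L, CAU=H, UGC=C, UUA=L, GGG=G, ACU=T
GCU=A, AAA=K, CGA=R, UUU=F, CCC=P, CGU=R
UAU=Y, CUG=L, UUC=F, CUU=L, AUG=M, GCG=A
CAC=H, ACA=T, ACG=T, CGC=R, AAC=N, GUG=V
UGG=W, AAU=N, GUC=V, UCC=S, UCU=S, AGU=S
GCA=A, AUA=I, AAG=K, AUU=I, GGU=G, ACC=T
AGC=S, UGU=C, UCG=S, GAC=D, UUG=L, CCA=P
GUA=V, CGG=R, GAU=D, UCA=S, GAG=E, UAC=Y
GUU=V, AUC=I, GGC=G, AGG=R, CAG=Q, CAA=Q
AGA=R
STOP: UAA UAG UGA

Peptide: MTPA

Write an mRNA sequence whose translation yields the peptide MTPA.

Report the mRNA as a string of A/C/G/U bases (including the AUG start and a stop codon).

Answer: mRNA: AUGACACCAGCAUAA

Derivation:
residue 1: M -> AUG (start codon)
residue 2: T codons sorted = ACA,ACC,ACG,ACU -> pick first = ACA
residue 3: P codons sorted = CCA,CCC,CCG,CCU -> pick first = CCA
residue 4: A codons sorted = GCA,GCC,GCG,GCU -> pick first = GCA
terminator: stop codons sorted = UAA,UAG,UGA -> pick first = UAA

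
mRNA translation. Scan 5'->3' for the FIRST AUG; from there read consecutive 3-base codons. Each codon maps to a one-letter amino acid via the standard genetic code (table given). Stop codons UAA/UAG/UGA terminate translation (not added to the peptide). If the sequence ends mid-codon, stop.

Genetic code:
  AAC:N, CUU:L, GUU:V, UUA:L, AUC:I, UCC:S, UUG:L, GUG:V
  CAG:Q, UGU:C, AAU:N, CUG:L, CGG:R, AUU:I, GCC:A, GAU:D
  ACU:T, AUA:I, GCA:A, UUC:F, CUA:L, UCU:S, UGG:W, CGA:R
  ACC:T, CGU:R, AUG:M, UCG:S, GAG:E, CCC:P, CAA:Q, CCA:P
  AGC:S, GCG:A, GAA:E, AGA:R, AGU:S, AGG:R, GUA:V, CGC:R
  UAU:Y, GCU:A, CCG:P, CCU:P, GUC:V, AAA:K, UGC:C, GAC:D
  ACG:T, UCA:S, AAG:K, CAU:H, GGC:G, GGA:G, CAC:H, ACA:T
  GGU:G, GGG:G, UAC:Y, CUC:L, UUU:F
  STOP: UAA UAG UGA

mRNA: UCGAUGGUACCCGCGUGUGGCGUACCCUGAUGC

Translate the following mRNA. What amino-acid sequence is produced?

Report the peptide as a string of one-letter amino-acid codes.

start AUG at pos 3
pos 3: AUG -> M; peptide=M
pos 6: GUA -> V; peptide=MV
pos 9: CCC -> P; peptide=MVP
pos 12: GCG -> A; peptide=MVPA
pos 15: UGU -> C; peptide=MVPAC
pos 18: GGC -> G; peptide=MVPACG
pos 21: GUA -> V; peptide=MVPACGV
pos 24: CCC -> P; peptide=MVPACGVP
pos 27: UGA -> STOP

Answer: MVPACGVP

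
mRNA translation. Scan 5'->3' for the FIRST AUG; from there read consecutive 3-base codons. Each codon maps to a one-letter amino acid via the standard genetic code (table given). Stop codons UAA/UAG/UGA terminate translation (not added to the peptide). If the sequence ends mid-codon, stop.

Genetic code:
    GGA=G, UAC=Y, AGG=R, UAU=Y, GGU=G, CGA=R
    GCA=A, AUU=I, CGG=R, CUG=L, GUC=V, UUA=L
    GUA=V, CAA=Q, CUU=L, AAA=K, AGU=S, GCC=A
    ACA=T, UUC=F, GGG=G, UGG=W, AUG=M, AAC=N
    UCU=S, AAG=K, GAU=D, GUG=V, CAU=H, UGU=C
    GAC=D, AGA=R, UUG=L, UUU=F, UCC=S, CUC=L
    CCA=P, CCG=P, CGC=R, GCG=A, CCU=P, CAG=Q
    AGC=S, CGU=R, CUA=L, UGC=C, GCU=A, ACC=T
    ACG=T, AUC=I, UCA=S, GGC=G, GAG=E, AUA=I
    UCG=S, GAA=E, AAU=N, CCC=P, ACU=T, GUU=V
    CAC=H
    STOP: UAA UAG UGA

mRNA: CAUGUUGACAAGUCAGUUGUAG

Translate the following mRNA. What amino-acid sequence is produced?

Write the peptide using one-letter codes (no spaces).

Answer: MLTSQL

Derivation:
start AUG at pos 1
pos 1: AUG -> M; peptide=M
pos 4: UUG -> L; peptide=ML
pos 7: ACA -> T; peptide=MLT
pos 10: AGU -> S; peptide=MLTS
pos 13: CAG -> Q; peptide=MLTSQ
pos 16: UUG -> L; peptide=MLTSQL
pos 19: UAG -> STOP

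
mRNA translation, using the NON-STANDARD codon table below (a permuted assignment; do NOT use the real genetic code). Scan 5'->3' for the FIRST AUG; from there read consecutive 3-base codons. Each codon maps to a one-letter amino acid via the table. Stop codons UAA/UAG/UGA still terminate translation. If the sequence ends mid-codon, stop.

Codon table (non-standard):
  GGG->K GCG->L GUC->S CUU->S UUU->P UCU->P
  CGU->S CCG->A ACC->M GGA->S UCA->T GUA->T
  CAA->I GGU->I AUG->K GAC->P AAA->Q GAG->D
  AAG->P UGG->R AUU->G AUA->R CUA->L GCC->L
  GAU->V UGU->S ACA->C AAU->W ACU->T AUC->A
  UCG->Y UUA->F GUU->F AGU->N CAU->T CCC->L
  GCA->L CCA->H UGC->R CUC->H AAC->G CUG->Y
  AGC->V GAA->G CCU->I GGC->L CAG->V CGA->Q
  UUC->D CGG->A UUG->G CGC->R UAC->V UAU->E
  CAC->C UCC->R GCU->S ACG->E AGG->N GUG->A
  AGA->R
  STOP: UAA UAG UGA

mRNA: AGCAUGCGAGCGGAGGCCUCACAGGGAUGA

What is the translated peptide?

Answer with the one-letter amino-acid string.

Answer: KQLDLTVS

Derivation:
start AUG at pos 3
pos 3: AUG -> K; peptide=K
pos 6: CGA -> Q; peptide=KQ
pos 9: GCG -> L; peptide=KQL
pos 12: GAG -> D; peptide=KQLD
pos 15: GCC -> L; peptide=KQLDL
pos 18: UCA -> T; peptide=KQLDLT
pos 21: CAG -> V; peptide=KQLDLTV
pos 24: GGA -> S; peptide=KQLDLTVS
pos 27: UGA -> STOP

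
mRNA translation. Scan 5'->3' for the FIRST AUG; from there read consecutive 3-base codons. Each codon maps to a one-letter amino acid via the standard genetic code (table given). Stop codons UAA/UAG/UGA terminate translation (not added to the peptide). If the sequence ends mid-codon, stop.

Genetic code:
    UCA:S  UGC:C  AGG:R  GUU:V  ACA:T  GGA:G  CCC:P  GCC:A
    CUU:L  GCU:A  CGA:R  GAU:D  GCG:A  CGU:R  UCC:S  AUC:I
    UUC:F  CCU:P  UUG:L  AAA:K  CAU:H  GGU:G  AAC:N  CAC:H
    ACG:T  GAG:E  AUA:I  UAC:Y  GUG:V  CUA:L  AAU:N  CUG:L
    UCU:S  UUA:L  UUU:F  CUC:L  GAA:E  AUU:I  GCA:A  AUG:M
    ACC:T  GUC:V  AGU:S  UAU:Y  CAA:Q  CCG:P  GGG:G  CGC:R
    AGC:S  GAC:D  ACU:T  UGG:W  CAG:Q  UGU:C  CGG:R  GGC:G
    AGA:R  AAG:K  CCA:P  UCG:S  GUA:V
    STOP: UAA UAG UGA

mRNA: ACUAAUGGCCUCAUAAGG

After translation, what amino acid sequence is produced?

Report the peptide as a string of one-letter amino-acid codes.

Answer: MAS

Derivation:
start AUG at pos 4
pos 4: AUG -> M; peptide=M
pos 7: GCC -> A; peptide=MA
pos 10: UCA -> S; peptide=MAS
pos 13: UAA -> STOP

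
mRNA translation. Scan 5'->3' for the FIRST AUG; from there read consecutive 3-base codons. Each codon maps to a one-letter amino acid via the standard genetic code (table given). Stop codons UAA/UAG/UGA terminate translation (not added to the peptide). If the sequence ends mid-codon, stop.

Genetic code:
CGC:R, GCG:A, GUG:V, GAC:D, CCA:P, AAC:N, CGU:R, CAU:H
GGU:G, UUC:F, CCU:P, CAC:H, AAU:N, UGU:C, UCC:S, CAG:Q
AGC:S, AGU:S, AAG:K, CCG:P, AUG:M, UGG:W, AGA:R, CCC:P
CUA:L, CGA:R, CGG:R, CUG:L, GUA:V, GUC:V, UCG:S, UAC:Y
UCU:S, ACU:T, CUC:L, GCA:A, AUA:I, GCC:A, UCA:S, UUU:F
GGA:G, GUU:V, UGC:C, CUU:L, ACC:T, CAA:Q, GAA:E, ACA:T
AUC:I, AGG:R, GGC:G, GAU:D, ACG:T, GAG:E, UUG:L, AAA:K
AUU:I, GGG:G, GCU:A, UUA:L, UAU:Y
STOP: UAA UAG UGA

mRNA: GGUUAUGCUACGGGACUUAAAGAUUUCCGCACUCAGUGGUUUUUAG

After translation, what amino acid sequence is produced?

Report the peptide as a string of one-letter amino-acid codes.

Answer: MLRDLKISALSGF

Derivation:
start AUG at pos 4
pos 4: AUG -> M; peptide=M
pos 7: CUA -> L; peptide=ML
pos 10: CGG -> R; peptide=MLR
pos 13: GAC -> D; peptide=MLRD
pos 16: UUA -> L; peptide=MLRDL
pos 19: AAG -> K; peptide=MLRDLK
pos 22: AUU -> I; peptide=MLRDLKI
pos 25: UCC -> S; peptide=MLRDLKIS
pos 28: GCA -> A; peptide=MLRDLKISA
pos 31: CUC -> L; peptide=MLRDLKISAL
pos 34: AGU -> S; peptide=MLRDLKISALS
pos 37: GGU -> G; peptide=MLRDLKISALSG
pos 40: UUU -> F; peptide=MLRDLKISALSGF
pos 43: UAG -> STOP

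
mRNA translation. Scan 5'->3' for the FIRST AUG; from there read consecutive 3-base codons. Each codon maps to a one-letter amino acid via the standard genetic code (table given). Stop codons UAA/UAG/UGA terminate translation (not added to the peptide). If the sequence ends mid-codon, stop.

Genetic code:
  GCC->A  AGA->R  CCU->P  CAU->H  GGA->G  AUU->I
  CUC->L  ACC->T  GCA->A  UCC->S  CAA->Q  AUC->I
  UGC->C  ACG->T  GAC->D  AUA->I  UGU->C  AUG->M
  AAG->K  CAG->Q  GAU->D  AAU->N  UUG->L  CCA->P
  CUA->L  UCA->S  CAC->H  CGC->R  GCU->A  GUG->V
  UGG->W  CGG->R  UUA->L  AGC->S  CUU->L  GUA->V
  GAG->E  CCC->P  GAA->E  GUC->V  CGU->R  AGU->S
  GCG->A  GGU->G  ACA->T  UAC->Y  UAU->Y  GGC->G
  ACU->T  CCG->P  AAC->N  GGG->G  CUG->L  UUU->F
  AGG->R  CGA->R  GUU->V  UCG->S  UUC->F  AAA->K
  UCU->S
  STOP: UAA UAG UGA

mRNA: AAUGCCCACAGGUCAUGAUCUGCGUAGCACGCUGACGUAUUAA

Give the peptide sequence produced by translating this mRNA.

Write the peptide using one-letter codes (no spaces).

Answer: MPTGHDLRSTLTY

Derivation:
start AUG at pos 1
pos 1: AUG -> M; peptide=M
pos 4: CCC -> P; peptide=MP
pos 7: ACA -> T; peptide=MPT
pos 10: GGU -> G; peptide=MPTG
pos 13: CAU -> H; peptide=MPTGH
pos 16: GAU -> D; peptide=MPTGHD
pos 19: CUG -> L; peptide=MPTGHDL
pos 22: CGU -> R; peptide=MPTGHDLR
pos 25: AGC -> S; peptide=MPTGHDLRS
pos 28: ACG -> T; peptide=MPTGHDLRST
pos 31: CUG -> L; peptide=MPTGHDLRSTL
pos 34: ACG -> T; peptide=MPTGHDLRSTLT
pos 37: UAU -> Y; peptide=MPTGHDLRSTLTY
pos 40: UAA -> STOP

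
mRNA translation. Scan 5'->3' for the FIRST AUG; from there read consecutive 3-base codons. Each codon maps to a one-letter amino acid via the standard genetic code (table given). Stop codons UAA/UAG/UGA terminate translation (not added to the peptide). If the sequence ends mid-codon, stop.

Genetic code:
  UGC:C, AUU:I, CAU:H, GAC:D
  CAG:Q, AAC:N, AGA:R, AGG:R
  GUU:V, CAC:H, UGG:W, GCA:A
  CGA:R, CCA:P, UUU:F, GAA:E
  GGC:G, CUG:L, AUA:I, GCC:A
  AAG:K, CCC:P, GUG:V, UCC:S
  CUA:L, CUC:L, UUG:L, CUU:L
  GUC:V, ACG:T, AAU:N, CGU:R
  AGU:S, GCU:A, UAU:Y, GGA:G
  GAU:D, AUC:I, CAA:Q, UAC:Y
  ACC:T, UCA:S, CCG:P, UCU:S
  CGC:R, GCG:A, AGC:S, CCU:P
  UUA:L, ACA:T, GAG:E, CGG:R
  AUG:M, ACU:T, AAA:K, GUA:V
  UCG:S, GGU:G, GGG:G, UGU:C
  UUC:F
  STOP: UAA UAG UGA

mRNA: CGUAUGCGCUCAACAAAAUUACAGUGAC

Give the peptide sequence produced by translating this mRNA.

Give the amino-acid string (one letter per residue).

start AUG at pos 3
pos 3: AUG -> M; peptide=M
pos 6: CGC -> R; peptide=MR
pos 9: UCA -> S; peptide=MRS
pos 12: ACA -> T; peptide=MRST
pos 15: AAA -> K; peptide=MRSTK
pos 18: UUA -> L; peptide=MRSTKL
pos 21: CAG -> Q; peptide=MRSTKLQ
pos 24: UGA -> STOP

Answer: MRSTKLQ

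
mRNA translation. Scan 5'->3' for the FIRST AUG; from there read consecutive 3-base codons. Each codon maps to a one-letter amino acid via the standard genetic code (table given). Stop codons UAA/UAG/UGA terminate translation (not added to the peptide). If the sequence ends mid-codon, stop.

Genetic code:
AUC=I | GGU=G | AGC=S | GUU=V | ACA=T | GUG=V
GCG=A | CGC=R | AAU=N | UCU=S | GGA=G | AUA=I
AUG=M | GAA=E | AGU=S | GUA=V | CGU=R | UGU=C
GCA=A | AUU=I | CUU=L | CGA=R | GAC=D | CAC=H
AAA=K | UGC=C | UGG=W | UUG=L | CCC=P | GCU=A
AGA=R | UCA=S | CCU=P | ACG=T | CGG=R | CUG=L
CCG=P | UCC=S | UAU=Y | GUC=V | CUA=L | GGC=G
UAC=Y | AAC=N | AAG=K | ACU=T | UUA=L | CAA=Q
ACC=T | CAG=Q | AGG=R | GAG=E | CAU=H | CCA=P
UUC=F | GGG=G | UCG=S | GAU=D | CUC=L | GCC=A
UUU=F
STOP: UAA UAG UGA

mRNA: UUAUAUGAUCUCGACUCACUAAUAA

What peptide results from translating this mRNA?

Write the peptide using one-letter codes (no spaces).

start AUG at pos 4
pos 4: AUG -> M; peptide=M
pos 7: AUC -> I; peptide=MI
pos 10: UCG -> S; peptide=MIS
pos 13: ACU -> T; peptide=MIST
pos 16: CAC -> H; peptide=MISTH
pos 19: UAA -> STOP

Answer: MISTH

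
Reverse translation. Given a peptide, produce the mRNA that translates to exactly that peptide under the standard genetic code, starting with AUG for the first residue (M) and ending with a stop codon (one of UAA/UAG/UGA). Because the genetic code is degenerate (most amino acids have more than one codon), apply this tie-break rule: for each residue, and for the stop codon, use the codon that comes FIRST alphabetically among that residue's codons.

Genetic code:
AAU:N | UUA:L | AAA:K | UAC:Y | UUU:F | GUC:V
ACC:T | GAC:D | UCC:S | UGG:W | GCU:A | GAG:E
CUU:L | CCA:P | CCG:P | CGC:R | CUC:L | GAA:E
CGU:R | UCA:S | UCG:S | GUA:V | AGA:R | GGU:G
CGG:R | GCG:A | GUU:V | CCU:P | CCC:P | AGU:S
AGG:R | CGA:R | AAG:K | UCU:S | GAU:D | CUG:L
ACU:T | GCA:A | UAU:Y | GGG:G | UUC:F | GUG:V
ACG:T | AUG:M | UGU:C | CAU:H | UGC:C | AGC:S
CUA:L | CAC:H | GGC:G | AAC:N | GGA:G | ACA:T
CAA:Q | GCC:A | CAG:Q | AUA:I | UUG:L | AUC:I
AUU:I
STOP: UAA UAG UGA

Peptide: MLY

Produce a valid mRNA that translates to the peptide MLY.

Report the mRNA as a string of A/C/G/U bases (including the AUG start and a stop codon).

residue 1: M -> AUG (start codon)
residue 2: L codons sorted = CUA,CUC,CUG,CUU,UUA,UUG -> pick first = CUA
residue 3: Y codons sorted = UAC,UAU -> pick first = UAC
terminator: stop codons sorted = UAA,UAG,UGA -> pick first = UAA

Answer: mRNA: AUGCUAUACUAA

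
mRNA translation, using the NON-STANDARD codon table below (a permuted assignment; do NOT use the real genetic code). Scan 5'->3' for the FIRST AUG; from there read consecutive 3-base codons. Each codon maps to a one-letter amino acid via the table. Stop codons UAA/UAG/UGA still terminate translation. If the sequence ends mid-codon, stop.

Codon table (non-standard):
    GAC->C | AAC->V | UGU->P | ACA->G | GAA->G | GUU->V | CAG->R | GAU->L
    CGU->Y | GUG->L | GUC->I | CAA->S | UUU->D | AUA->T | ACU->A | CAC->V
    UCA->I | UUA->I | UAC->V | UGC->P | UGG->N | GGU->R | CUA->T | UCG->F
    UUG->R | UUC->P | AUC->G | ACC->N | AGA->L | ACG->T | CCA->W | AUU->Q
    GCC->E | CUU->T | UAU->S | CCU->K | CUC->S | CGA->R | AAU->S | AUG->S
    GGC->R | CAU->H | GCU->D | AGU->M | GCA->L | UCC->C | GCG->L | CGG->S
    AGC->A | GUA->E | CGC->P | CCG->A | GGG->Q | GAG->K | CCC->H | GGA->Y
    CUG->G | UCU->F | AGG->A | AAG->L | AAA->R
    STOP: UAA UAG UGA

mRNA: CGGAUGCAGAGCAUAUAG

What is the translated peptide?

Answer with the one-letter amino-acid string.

start AUG at pos 3
pos 3: AUG -> S; peptide=S
pos 6: CAG -> R; peptide=SR
pos 9: AGC -> A; peptide=SRA
pos 12: AUA -> T; peptide=SRAT
pos 15: UAG -> STOP

Answer: SRAT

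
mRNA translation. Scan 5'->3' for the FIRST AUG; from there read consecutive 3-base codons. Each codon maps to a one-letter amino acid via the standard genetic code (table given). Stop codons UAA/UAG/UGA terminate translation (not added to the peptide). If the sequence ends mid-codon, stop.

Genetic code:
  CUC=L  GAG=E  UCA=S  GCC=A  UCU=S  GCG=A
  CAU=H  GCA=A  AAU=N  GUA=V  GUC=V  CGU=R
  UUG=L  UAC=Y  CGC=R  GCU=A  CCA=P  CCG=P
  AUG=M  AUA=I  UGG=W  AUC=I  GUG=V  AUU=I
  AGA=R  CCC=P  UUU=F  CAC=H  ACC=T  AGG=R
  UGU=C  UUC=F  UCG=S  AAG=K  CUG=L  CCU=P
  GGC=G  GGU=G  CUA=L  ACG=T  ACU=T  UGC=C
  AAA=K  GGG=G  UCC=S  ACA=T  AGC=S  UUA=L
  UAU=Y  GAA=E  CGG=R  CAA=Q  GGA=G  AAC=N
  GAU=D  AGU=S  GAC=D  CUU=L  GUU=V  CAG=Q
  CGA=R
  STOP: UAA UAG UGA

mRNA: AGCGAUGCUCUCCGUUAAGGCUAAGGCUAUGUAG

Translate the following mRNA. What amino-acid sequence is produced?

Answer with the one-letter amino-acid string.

Answer: MLSVKAKAM

Derivation:
start AUG at pos 4
pos 4: AUG -> M; peptide=M
pos 7: CUC -> L; peptide=ML
pos 10: UCC -> S; peptide=MLS
pos 13: GUU -> V; peptide=MLSV
pos 16: AAG -> K; peptide=MLSVK
pos 19: GCU -> A; peptide=MLSVKA
pos 22: AAG -> K; peptide=MLSVKAK
pos 25: GCU -> A; peptide=MLSVKAKA
pos 28: AUG -> M; peptide=MLSVKAKAM
pos 31: UAG -> STOP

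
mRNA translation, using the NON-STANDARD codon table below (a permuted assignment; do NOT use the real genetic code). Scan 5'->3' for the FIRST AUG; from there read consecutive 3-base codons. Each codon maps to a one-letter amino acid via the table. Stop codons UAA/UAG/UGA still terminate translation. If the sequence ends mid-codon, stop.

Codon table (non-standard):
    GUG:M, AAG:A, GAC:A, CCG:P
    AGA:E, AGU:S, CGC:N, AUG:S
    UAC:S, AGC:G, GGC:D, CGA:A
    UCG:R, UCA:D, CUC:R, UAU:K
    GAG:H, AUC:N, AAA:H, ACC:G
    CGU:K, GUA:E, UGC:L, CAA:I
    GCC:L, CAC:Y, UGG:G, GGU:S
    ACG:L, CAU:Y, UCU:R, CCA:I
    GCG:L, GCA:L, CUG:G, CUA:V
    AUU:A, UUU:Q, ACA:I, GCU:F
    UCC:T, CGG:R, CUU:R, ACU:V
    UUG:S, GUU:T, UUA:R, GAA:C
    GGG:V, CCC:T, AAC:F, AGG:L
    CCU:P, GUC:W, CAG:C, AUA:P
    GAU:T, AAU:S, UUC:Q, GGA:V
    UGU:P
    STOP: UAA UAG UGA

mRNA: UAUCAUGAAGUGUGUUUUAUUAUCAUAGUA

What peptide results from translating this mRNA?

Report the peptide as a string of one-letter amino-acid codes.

Answer: SAPTRRD

Derivation:
start AUG at pos 4
pos 4: AUG -> S; peptide=S
pos 7: AAG -> A; peptide=SA
pos 10: UGU -> P; peptide=SAP
pos 13: GUU -> T; peptide=SAPT
pos 16: UUA -> R; peptide=SAPTR
pos 19: UUA -> R; peptide=SAPTRR
pos 22: UCA -> D; peptide=SAPTRRD
pos 25: UAG -> STOP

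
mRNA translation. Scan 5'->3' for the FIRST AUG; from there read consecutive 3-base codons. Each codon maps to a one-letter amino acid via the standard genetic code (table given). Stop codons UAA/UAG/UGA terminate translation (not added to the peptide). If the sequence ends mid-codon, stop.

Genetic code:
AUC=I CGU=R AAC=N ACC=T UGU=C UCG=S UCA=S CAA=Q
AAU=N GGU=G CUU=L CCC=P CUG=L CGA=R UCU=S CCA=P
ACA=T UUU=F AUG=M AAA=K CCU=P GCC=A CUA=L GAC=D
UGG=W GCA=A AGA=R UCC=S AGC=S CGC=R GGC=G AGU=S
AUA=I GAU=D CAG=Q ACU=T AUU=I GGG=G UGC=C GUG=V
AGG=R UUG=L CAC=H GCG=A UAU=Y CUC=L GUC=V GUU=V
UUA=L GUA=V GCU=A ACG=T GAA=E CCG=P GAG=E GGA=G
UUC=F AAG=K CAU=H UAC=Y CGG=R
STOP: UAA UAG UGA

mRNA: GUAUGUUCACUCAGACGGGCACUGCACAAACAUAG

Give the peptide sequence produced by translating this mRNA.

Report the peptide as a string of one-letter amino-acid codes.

Answer: MFTQTGTAQT

Derivation:
start AUG at pos 2
pos 2: AUG -> M; peptide=M
pos 5: UUC -> F; peptide=MF
pos 8: ACU -> T; peptide=MFT
pos 11: CAG -> Q; peptide=MFTQ
pos 14: ACG -> T; peptide=MFTQT
pos 17: GGC -> G; peptide=MFTQTG
pos 20: ACU -> T; peptide=MFTQTGT
pos 23: GCA -> A; peptide=MFTQTGTA
pos 26: CAA -> Q; peptide=MFTQTGTAQ
pos 29: ACA -> T; peptide=MFTQTGTAQT
pos 32: UAG -> STOP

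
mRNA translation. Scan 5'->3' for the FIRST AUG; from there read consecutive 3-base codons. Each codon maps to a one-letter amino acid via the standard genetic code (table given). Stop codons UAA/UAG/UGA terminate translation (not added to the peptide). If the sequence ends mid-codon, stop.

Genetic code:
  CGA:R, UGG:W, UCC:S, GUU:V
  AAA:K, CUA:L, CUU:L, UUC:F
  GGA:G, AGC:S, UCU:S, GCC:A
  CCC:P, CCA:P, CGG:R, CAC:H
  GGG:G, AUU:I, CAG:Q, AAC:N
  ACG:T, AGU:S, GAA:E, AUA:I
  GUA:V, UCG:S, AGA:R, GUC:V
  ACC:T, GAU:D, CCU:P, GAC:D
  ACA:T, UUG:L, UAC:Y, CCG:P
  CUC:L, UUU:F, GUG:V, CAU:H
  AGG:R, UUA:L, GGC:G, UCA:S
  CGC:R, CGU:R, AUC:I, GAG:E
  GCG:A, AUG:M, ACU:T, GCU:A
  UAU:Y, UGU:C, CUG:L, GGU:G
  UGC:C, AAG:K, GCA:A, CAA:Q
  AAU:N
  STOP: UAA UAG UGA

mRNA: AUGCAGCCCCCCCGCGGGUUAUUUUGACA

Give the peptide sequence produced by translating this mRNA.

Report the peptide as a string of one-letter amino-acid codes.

start AUG at pos 0
pos 0: AUG -> M; peptide=M
pos 3: CAG -> Q; peptide=MQ
pos 6: CCC -> P; peptide=MQP
pos 9: CCC -> P; peptide=MQPP
pos 12: CGC -> R; peptide=MQPPR
pos 15: GGG -> G; peptide=MQPPRG
pos 18: UUA -> L; peptide=MQPPRGL
pos 21: UUU -> F; peptide=MQPPRGLF
pos 24: UGA -> STOP

Answer: MQPPRGLF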